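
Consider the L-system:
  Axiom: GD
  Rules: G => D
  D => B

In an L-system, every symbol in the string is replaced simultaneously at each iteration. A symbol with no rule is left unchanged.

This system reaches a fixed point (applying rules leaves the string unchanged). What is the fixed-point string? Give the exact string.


Step 0: GD
Step 1: DB
Step 2: BB
Step 3: BB  (unchanged — fixed point at step 2)

Answer: BB


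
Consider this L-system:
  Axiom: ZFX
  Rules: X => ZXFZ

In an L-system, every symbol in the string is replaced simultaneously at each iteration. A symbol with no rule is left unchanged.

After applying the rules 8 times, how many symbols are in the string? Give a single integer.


Answer: 27

Derivation:
Step 0: length = 3
Step 1: length = 6
Step 2: length = 9
Step 3: length = 12
Step 4: length = 15
Step 5: length = 18
Step 6: length = 21
Step 7: length = 24
Step 8: length = 27


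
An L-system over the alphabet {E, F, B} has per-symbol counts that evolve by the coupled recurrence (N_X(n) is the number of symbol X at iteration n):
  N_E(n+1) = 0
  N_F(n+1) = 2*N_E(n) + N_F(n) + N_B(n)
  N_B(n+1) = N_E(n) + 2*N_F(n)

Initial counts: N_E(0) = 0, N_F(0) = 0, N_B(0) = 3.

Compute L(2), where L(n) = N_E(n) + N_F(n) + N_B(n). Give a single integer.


Step 0: N_E=0, N_F=0, N_B=3, L=3
Step 1: N_E=0, N_F=3, N_B=0, L=3
Step 2: N_E=0, N_F=3, N_B=6, L=9

Answer: 9


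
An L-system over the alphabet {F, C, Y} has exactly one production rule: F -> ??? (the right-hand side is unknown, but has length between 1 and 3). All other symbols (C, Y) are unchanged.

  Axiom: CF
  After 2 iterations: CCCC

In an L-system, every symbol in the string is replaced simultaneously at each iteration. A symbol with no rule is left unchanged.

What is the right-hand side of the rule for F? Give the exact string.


Answer: CCC

Derivation:
Trying F -> CCC:
  Step 0: CF
  Step 1: CCCC
  Step 2: CCCC
Matches the given result.


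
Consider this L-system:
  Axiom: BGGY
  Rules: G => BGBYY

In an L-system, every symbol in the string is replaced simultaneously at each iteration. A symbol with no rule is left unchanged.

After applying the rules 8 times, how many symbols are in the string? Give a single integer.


Answer: 68

Derivation:
Step 0: length = 4
Step 1: length = 12
Step 2: length = 20
Step 3: length = 28
Step 4: length = 36
Step 5: length = 44
Step 6: length = 52
Step 7: length = 60
Step 8: length = 68


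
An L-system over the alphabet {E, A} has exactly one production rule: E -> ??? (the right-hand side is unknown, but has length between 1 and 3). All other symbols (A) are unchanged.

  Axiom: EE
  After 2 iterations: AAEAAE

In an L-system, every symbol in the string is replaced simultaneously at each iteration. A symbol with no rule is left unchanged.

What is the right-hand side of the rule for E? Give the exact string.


Trying E -> AE:
  Step 0: EE
  Step 1: AEAE
  Step 2: AAEAAE
Matches the given result.

Answer: AE


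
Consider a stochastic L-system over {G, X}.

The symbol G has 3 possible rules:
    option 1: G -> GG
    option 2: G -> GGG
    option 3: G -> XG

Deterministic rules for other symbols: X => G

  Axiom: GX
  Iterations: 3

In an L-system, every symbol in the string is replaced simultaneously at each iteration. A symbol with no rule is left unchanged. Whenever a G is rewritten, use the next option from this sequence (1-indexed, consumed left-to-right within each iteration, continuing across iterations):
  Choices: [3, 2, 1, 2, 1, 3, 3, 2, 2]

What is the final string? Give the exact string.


Step 0: GX
Step 1: XGG  (used choices [3])
Step 2: GGGGGG  (used choices [2, 1])
Step 3: GGGGGXGXGGGGGGG  (used choices [2, 1, 3, 3, 2, 2])

Answer: GGGGGXGXGGGGGGG


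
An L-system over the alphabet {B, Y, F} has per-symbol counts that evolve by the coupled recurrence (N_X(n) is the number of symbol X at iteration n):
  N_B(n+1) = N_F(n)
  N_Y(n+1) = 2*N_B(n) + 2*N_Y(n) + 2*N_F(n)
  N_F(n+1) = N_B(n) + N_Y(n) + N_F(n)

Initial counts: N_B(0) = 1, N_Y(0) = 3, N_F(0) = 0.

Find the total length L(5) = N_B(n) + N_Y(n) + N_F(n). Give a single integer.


Answer: 1440

Derivation:
Step 0: N_B=1, N_Y=3, N_F=0, L=4
Step 1: N_B=0, N_Y=8, N_F=4, L=12
Step 2: N_B=4, N_Y=24, N_F=12, L=40
Step 3: N_B=12, N_Y=80, N_F=40, L=132
Step 4: N_B=40, N_Y=264, N_F=132, L=436
Step 5: N_B=132, N_Y=872, N_F=436, L=1440


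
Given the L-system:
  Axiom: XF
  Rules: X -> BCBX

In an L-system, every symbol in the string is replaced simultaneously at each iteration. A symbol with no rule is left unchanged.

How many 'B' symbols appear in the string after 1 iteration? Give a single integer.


Answer: 2

Derivation:
Step 0: XF  (0 'B')
Step 1: BCBXF  (2 'B')


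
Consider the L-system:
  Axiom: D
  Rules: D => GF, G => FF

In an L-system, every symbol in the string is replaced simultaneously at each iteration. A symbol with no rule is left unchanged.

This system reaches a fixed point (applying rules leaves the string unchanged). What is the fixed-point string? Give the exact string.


Step 0: D
Step 1: GF
Step 2: FFF
Step 3: FFF  (unchanged — fixed point at step 2)

Answer: FFF


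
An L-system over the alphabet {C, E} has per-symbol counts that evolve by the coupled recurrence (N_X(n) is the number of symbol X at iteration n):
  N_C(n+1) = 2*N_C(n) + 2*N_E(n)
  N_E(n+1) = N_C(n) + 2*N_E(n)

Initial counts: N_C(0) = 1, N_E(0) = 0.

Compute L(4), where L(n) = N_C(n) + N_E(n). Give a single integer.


Step 0: N_C=1, N_E=0, L=1
Step 1: N_C=2, N_E=1, L=3
Step 2: N_C=6, N_E=4, L=10
Step 3: N_C=20, N_E=14, L=34
Step 4: N_C=68, N_E=48, L=116

Answer: 116


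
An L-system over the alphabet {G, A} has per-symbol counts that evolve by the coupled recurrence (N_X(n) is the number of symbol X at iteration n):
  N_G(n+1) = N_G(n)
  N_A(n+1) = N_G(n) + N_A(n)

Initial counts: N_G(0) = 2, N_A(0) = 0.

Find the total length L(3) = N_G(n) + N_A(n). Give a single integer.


Answer: 8

Derivation:
Step 0: N_G=2, N_A=0, L=2
Step 1: N_G=2, N_A=2, L=4
Step 2: N_G=2, N_A=4, L=6
Step 3: N_G=2, N_A=6, L=8


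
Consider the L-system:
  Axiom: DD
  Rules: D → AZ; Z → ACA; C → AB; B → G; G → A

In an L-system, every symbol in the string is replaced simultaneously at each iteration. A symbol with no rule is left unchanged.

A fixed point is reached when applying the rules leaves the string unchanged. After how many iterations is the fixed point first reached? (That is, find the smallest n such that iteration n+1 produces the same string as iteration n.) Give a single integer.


Step 0: DD
Step 1: AZAZ
Step 2: AACAAACA
Step 3: AAABAAAABA
Step 4: AAAGAAAAGA
Step 5: AAAAAAAAAA
Step 6: AAAAAAAAAA  (unchanged — fixed point at step 5)

Answer: 5


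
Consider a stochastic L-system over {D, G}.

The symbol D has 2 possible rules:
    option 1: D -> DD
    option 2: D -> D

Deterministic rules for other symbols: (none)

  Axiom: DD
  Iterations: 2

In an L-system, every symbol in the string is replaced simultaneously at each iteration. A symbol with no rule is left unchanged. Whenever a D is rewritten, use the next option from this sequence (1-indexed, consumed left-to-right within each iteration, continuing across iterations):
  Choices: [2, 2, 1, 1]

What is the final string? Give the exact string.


Answer: DDDD

Derivation:
Step 0: DD
Step 1: DD  (used choices [2, 2])
Step 2: DDDD  (used choices [1, 1])


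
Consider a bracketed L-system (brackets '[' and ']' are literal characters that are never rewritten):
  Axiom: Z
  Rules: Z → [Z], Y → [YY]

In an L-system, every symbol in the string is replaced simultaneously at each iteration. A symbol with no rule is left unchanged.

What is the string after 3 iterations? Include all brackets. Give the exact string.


Step 0: Z
Step 1: [Z]
Step 2: [[Z]]
Step 3: [[[Z]]]

Answer: [[[Z]]]


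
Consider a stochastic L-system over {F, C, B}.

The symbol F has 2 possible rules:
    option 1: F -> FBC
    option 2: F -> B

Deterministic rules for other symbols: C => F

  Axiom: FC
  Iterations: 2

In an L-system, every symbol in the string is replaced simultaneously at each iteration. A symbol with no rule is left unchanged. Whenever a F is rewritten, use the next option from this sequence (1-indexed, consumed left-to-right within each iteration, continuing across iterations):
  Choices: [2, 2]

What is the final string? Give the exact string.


Answer: BB

Derivation:
Step 0: FC
Step 1: BF  (used choices [2])
Step 2: BB  (used choices [2])


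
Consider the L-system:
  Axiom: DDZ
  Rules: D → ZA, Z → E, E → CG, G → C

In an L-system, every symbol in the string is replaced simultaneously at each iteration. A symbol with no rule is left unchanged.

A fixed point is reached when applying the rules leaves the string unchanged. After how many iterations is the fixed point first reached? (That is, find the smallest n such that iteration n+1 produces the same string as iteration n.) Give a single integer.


Step 0: DDZ
Step 1: ZAZAE
Step 2: EAEACG
Step 3: CGACGACC
Step 4: CCACCACC
Step 5: CCACCACC  (unchanged — fixed point at step 4)

Answer: 4


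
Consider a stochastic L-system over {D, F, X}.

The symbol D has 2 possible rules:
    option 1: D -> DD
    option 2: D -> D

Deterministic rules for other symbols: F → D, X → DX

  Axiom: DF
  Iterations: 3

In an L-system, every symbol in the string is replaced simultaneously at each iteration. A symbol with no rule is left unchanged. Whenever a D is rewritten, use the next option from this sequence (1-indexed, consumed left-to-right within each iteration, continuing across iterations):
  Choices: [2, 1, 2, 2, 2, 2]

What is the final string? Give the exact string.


Step 0: DF
Step 1: DD  (used choices [2])
Step 2: DDD  (used choices [1, 2])
Step 3: DDD  (used choices [2, 2, 2])

Answer: DDD


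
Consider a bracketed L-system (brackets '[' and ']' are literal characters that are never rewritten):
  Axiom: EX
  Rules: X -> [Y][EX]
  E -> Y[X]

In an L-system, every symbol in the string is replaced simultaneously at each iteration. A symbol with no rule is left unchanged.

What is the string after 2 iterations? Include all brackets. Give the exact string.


Answer: Y[[Y][EX]][Y][Y[X][Y][EX]]

Derivation:
Step 0: EX
Step 1: Y[X][Y][EX]
Step 2: Y[[Y][EX]][Y][Y[X][Y][EX]]


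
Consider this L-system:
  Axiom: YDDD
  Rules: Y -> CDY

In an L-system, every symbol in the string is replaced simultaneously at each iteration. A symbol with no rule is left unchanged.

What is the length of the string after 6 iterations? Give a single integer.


Answer: 16

Derivation:
Step 0: length = 4
Step 1: length = 6
Step 2: length = 8
Step 3: length = 10
Step 4: length = 12
Step 5: length = 14
Step 6: length = 16


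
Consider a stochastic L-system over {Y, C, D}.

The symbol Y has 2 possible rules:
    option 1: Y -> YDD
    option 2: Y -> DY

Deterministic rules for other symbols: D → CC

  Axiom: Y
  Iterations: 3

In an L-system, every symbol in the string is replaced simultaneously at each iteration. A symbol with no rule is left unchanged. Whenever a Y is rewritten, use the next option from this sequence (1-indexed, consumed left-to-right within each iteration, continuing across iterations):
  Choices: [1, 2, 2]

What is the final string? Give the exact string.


Step 0: Y
Step 1: YDD  (used choices [1])
Step 2: DYCCCC  (used choices [2])
Step 3: CCDYCCCC  (used choices [2])

Answer: CCDYCCCC


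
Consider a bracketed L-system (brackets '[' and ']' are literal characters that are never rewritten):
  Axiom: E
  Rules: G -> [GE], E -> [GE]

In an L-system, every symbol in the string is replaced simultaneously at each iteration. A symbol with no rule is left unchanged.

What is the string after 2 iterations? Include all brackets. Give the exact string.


Answer: [[GE][GE]]

Derivation:
Step 0: E
Step 1: [GE]
Step 2: [[GE][GE]]


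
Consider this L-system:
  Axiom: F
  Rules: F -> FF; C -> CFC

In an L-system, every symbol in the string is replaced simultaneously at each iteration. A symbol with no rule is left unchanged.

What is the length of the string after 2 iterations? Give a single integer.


Answer: 4

Derivation:
Step 0: length = 1
Step 1: length = 2
Step 2: length = 4


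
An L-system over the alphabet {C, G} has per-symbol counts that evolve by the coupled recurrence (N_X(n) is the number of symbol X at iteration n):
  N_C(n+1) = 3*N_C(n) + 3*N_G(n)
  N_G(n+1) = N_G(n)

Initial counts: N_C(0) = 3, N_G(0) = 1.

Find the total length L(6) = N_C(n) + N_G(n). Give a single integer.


Answer: 3280

Derivation:
Step 0: N_C=3, N_G=1, L=4
Step 1: N_C=12, N_G=1, L=13
Step 2: N_C=39, N_G=1, L=40
Step 3: N_C=120, N_G=1, L=121
Step 4: N_C=363, N_G=1, L=364
Step 5: N_C=1092, N_G=1, L=1093
Step 6: N_C=3279, N_G=1, L=3280


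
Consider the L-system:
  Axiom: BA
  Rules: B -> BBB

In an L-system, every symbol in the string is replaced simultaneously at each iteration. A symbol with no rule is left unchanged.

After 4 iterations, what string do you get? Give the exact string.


Step 0: BA
Step 1: BBBA
Step 2: BBBBBBBBBA
Step 3: BBBBBBBBBBBBBBBBBBBBBBBBBBBA
Step 4: BBBBBBBBBBBBBBBBBBBBBBBBBBBBBBBBBBBBBBBBBBBBBBBBBBBBBBBBBBBBBBBBBBBBBBBBBBBBBBBBBA

Answer: BBBBBBBBBBBBBBBBBBBBBBBBBBBBBBBBBBBBBBBBBBBBBBBBBBBBBBBBBBBBBBBBBBBBBBBBBBBBBBBBBA


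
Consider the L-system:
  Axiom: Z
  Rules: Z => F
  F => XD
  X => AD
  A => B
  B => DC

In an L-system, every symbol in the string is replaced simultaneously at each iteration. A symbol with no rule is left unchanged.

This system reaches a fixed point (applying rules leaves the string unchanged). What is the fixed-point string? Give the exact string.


Answer: DCDD

Derivation:
Step 0: Z
Step 1: F
Step 2: XD
Step 3: ADD
Step 4: BDD
Step 5: DCDD
Step 6: DCDD  (unchanged — fixed point at step 5)


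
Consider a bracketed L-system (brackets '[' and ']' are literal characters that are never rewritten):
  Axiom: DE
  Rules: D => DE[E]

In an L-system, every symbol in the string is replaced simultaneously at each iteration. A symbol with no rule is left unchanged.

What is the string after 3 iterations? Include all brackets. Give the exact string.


Answer: DE[E]E[E]E[E]E

Derivation:
Step 0: DE
Step 1: DE[E]E
Step 2: DE[E]E[E]E
Step 3: DE[E]E[E]E[E]E


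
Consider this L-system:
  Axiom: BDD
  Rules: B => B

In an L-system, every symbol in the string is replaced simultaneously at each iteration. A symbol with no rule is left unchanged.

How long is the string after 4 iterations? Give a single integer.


Answer: 3

Derivation:
Step 0: length = 3
Step 1: length = 3
Step 2: length = 3
Step 3: length = 3
Step 4: length = 3


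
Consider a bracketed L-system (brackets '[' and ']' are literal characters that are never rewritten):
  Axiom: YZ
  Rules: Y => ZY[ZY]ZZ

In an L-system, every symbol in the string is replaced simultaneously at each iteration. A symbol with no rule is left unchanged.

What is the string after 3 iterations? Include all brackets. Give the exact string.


Answer: ZZZY[ZY]ZZ[ZZY[ZY]ZZ]ZZ[ZZZY[ZY]ZZ[ZZY[ZY]ZZ]ZZ]ZZZ

Derivation:
Step 0: YZ
Step 1: ZY[ZY]ZZZ
Step 2: ZZY[ZY]ZZ[ZZY[ZY]ZZ]ZZZ
Step 3: ZZZY[ZY]ZZ[ZZY[ZY]ZZ]ZZ[ZZZY[ZY]ZZ[ZZY[ZY]ZZ]ZZ]ZZZ


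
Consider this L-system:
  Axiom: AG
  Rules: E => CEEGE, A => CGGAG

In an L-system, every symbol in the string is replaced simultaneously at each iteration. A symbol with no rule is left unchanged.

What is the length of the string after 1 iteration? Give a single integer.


Step 0: length = 2
Step 1: length = 6

Answer: 6


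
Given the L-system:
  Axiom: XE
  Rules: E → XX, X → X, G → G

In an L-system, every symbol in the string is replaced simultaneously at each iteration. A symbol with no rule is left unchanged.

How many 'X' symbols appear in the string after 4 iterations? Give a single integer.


Answer: 3

Derivation:
Step 0: XE  (1 'X')
Step 1: XXX  (3 'X')
Step 2: XXX  (3 'X')
Step 3: XXX  (3 'X')
Step 4: XXX  (3 'X')


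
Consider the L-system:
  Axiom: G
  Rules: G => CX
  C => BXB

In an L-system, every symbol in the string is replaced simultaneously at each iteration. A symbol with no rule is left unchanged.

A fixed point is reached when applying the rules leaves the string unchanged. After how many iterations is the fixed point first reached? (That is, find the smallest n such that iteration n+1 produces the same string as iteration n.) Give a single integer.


Step 0: G
Step 1: CX
Step 2: BXBX
Step 3: BXBX  (unchanged — fixed point at step 2)

Answer: 2


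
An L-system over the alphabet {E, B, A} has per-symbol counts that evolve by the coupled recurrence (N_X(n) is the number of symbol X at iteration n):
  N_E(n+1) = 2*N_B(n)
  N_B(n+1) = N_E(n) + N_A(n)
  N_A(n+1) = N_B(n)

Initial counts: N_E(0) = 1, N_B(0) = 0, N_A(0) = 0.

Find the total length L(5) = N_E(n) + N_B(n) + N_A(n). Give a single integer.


Step 0: N_E=1, N_B=0, N_A=0, L=1
Step 1: N_E=0, N_B=1, N_A=0, L=1
Step 2: N_E=2, N_B=0, N_A=1, L=3
Step 3: N_E=0, N_B=3, N_A=0, L=3
Step 4: N_E=6, N_B=0, N_A=3, L=9
Step 5: N_E=0, N_B=9, N_A=0, L=9

Answer: 9


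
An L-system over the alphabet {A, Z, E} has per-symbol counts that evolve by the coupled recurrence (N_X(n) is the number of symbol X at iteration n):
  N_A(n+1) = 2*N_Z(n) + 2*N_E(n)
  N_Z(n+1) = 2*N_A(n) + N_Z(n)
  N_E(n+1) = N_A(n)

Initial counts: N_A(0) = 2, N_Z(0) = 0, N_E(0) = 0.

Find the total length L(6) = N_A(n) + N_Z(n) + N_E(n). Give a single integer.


Step 0: N_A=2, N_Z=0, N_E=0, L=2
Step 1: N_A=0, N_Z=4, N_E=2, L=6
Step 2: N_A=12, N_Z=4, N_E=0, L=16
Step 3: N_A=8, N_Z=28, N_E=12, L=48
Step 4: N_A=80, N_Z=44, N_E=8, L=132
Step 5: N_A=104, N_Z=204, N_E=80, L=388
Step 6: N_A=568, N_Z=412, N_E=104, L=1084

Answer: 1084


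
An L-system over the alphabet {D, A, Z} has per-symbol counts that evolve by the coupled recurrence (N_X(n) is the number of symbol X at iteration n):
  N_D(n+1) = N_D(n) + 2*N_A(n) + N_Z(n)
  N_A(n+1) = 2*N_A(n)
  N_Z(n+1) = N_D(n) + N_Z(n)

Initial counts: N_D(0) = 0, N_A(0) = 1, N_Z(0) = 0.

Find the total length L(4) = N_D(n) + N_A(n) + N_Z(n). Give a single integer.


Step 0: N_D=0, N_A=1, N_Z=0, L=1
Step 1: N_D=2, N_A=2, N_Z=0, L=4
Step 2: N_D=6, N_A=4, N_Z=2, L=12
Step 3: N_D=16, N_A=8, N_Z=8, L=32
Step 4: N_D=40, N_A=16, N_Z=24, L=80

Answer: 80


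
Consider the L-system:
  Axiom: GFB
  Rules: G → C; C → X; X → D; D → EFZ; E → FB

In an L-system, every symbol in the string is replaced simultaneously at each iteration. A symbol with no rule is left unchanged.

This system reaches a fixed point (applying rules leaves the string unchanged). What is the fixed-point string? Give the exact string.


Step 0: GFB
Step 1: CFB
Step 2: XFB
Step 3: DFB
Step 4: EFZFB
Step 5: FBFZFB
Step 6: FBFZFB  (unchanged — fixed point at step 5)

Answer: FBFZFB


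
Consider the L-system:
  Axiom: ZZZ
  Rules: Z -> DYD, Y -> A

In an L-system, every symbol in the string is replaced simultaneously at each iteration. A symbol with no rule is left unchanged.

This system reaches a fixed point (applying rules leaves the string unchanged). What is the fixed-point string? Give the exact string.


Answer: DADDADDAD

Derivation:
Step 0: ZZZ
Step 1: DYDDYDDYD
Step 2: DADDADDAD
Step 3: DADDADDAD  (unchanged — fixed point at step 2)


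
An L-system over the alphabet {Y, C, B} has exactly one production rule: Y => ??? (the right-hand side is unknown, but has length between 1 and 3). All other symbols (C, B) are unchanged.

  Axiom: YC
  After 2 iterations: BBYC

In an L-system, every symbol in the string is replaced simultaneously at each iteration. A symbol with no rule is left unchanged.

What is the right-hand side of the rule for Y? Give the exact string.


Answer: BY

Derivation:
Trying Y => BY:
  Step 0: YC
  Step 1: BYC
  Step 2: BBYC
Matches the given result.


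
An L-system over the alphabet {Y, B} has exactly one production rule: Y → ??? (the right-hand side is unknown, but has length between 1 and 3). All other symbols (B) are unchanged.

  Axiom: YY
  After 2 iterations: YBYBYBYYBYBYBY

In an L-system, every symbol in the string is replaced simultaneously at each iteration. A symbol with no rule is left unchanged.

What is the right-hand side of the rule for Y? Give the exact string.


Answer: YBY

Derivation:
Trying Y → YBY:
  Step 0: YY
  Step 1: YBYYBY
  Step 2: YBYBYBYYBYBYBY
Matches the given result.


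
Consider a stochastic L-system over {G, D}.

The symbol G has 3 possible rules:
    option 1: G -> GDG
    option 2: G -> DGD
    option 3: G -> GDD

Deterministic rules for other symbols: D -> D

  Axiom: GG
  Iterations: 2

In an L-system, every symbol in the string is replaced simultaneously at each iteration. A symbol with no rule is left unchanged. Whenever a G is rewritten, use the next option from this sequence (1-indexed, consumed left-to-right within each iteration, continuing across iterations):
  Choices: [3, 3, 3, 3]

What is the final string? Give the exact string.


Step 0: GG
Step 1: GDDGDD  (used choices [3, 3])
Step 2: GDDDDGDDDD  (used choices [3, 3])

Answer: GDDDDGDDDD


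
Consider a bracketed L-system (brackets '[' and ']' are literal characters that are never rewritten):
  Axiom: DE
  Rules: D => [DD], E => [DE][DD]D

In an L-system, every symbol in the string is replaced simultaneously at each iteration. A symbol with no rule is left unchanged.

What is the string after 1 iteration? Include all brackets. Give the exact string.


Step 0: DE
Step 1: [DD][DE][DD]D

Answer: [DD][DE][DD]D


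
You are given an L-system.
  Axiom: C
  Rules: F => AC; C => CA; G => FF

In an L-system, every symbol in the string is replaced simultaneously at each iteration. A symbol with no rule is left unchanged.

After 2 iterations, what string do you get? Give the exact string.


Step 0: C
Step 1: CA
Step 2: CAA

Answer: CAA


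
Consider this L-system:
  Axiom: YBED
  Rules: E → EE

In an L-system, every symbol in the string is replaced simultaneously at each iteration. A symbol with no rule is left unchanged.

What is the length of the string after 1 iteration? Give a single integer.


Step 0: length = 4
Step 1: length = 5

Answer: 5


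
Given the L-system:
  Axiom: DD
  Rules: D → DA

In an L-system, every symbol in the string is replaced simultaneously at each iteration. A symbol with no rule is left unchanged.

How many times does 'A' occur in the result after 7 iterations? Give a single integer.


Answer: 14

Derivation:
Step 0: DD  (0 'A')
Step 1: DADA  (2 'A')
Step 2: DAADAA  (4 'A')
Step 3: DAAADAAA  (6 'A')
Step 4: DAAAADAAAA  (8 'A')
Step 5: DAAAAADAAAAA  (10 'A')
Step 6: DAAAAAADAAAAAA  (12 'A')
Step 7: DAAAAAAADAAAAAAA  (14 'A')


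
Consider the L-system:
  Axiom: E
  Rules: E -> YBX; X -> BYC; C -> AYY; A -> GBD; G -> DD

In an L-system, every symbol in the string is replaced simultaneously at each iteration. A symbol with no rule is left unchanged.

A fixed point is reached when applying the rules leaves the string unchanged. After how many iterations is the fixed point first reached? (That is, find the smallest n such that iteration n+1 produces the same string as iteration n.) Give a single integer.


Answer: 5

Derivation:
Step 0: E
Step 1: YBX
Step 2: YBBYC
Step 3: YBBYAYY
Step 4: YBBYGBDYY
Step 5: YBBYDDBDYY
Step 6: YBBYDDBDYY  (unchanged — fixed point at step 5)


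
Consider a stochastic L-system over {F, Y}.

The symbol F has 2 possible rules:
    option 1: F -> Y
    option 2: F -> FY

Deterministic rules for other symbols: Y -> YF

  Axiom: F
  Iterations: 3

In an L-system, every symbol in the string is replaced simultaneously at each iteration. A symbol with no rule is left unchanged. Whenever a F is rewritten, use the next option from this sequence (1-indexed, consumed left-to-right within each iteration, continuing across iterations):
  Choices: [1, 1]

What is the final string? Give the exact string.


Answer: YFY

Derivation:
Step 0: F
Step 1: Y  (used choices [1])
Step 2: YF  (used choices [])
Step 3: YFY  (used choices [1])


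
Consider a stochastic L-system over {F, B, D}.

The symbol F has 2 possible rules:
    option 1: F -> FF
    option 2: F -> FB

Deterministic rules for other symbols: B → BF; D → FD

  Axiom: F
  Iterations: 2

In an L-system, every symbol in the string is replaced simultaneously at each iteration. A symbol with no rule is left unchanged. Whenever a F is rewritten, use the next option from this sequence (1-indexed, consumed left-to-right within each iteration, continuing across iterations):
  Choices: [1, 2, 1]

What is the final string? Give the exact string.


Step 0: F
Step 1: FF  (used choices [1])
Step 2: FBFF  (used choices [2, 1])

Answer: FBFF


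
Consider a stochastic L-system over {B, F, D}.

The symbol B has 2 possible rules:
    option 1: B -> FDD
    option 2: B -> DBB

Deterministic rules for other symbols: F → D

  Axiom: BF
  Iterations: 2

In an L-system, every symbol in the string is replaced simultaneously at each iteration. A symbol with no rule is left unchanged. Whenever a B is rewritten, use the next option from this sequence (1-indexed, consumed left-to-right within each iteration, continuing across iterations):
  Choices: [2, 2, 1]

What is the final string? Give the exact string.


Answer: DDBBFDDD

Derivation:
Step 0: BF
Step 1: DBBD  (used choices [2])
Step 2: DDBBFDDD  (used choices [2, 1])


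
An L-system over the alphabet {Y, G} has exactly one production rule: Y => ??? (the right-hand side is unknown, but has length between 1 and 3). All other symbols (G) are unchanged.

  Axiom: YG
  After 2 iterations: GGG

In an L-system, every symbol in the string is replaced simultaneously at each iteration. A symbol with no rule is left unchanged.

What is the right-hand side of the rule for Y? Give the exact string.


Answer: GG

Derivation:
Trying Y => GG:
  Step 0: YG
  Step 1: GGG
  Step 2: GGG
Matches the given result.


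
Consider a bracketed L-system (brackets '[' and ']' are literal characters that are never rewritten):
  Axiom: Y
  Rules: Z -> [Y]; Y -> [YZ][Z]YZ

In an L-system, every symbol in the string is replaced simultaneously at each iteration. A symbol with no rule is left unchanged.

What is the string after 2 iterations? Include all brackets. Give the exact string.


Step 0: Y
Step 1: [YZ][Z]YZ
Step 2: [[YZ][Z]YZ[Y]][[Y]][YZ][Z]YZ[Y]

Answer: [[YZ][Z]YZ[Y]][[Y]][YZ][Z]YZ[Y]


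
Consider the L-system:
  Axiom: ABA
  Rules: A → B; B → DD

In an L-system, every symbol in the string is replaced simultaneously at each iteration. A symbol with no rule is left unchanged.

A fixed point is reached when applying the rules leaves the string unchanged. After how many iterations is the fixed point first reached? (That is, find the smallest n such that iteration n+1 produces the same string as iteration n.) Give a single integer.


Step 0: ABA
Step 1: BDDB
Step 2: DDDDDD
Step 3: DDDDDD  (unchanged — fixed point at step 2)

Answer: 2


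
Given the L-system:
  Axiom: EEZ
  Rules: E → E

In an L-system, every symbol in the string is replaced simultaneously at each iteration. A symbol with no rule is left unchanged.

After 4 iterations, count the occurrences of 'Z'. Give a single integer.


Step 0: EEZ  (1 'Z')
Step 1: EEZ  (1 'Z')
Step 2: EEZ  (1 'Z')
Step 3: EEZ  (1 'Z')
Step 4: EEZ  (1 'Z')

Answer: 1


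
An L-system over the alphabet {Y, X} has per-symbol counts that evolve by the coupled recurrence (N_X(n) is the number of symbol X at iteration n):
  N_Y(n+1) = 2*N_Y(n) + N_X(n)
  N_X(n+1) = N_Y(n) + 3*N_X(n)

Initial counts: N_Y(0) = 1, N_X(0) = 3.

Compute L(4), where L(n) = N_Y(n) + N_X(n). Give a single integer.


Answer: 725

Derivation:
Step 0: N_Y=1, N_X=3, L=4
Step 1: N_Y=5, N_X=10, L=15
Step 2: N_Y=20, N_X=35, L=55
Step 3: N_Y=75, N_X=125, L=200
Step 4: N_Y=275, N_X=450, L=725


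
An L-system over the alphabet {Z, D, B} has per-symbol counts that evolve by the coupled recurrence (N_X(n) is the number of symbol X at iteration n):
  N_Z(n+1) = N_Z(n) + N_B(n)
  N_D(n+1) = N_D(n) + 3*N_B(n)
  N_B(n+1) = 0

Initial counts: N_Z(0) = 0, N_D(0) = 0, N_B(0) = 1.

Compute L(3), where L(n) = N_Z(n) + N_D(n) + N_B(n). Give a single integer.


Step 0: N_Z=0, N_D=0, N_B=1, L=1
Step 1: N_Z=1, N_D=3, N_B=0, L=4
Step 2: N_Z=1, N_D=3, N_B=0, L=4
Step 3: N_Z=1, N_D=3, N_B=0, L=4

Answer: 4


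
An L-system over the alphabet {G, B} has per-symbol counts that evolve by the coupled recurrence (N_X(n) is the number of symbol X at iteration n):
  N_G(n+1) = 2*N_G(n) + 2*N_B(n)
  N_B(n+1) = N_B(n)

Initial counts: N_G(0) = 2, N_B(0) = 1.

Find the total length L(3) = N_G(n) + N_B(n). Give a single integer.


Step 0: N_G=2, N_B=1, L=3
Step 1: N_G=6, N_B=1, L=7
Step 2: N_G=14, N_B=1, L=15
Step 3: N_G=30, N_B=1, L=31

Answer: 31


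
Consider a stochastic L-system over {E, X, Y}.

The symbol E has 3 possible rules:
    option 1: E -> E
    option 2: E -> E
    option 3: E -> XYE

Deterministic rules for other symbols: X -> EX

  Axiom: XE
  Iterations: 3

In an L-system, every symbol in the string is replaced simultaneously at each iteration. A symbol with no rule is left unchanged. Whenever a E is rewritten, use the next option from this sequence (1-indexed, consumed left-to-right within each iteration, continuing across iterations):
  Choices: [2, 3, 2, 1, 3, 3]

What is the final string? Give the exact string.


Step 0: XE
Step 1: EXE  (used choices [2])
Step 2: XYEEXE  (used choices [3, 2])
Step 3: EXYEXYEEXXYE  (used choices [1, 3, 3])

Answer: EXYEXYEEXXYE


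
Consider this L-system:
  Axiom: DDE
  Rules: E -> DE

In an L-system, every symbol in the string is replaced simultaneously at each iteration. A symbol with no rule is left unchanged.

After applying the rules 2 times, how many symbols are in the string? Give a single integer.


Answer: 5

Derivation:
Step 0: length = 3
Step 1: length = 4
Step 2: length = 5


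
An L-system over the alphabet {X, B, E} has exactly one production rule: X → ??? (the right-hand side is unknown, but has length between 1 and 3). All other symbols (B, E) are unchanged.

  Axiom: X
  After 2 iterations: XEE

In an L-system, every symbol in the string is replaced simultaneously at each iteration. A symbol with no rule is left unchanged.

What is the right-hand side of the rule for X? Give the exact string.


Answer: XE

Derivation:
Trying X → XE:
  Step 0: X
  Step 1: XE
  Step 2: XEE
Matches the given result.


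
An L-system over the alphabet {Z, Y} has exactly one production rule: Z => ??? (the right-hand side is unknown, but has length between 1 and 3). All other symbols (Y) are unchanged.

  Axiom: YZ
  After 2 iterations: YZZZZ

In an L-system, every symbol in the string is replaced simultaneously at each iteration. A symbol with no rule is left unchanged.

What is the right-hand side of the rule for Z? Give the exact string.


Trying Z => ZZ:
  Step 0: YZ
  Step 1: YZZ
  Step 2: YZZZZ
Matches the given result.

Answer: ZZ


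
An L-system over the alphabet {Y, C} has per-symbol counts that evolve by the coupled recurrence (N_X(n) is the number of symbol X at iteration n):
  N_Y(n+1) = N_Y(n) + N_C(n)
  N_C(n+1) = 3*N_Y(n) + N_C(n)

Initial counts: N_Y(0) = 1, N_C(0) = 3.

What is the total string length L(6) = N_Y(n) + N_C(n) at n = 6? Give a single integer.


Answer: 1552

Derivation:
Step 0: N_Y=1, N_C=3, L=4
Step 1: N_Y=4, N_C=6, L=10
Step 2: N_Y=10, N_C=18, L=28
Step 3: N_Y=28, N_C=48, L=76
Step 4: N_Y=76, N_C=132, L=208
Step 5: N_Y=208, N_C=360, L=568
Step 6: N_Y=568, N_C=984, L=1552


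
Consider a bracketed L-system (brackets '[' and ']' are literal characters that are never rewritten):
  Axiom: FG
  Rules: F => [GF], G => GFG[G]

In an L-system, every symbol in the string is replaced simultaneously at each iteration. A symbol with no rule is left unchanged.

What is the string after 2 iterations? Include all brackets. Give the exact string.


Step 0: FG
Step 1: [GF]GFG[G]
Step 2: [GFG[G][GF]]GFG[G][GF]GFG[G][GFG[G]]

Answer: [GFG[G][GF]]GFG[G][GF]GFG[G][GFG[G]]


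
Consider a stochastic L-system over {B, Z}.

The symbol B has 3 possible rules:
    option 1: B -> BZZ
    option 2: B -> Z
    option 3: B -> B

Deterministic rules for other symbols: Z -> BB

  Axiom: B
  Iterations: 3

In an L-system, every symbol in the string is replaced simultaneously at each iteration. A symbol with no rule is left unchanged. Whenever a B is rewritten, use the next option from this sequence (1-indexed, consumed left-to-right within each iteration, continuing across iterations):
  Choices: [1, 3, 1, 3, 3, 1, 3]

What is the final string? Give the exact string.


Step 0: B
Step 1: BZZ  (used choices [1])
Step 2: BBBBB  (used choices [3])
Step 3: BZZBBBZZB  (used choices [1, 3, 3, 1, 3])

Answer: BZZBBBZZB


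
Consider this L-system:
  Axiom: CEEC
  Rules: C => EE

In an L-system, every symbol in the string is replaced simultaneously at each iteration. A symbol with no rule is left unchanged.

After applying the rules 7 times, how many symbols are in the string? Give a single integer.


Answer: 6

Derivation:
Step 0: length = 4
Step 1: length = 6
Step 2: length = 6
Step 3: length = 6
Step 4: length = 6
Step 5: length = 6
Step 6: length = 6
Step 7: length = 6


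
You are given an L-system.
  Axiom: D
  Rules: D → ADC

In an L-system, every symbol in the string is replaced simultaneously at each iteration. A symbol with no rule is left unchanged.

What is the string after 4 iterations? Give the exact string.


Answer: AAAADCCCC

Derivation:
Step 0: D
Step 1: ADC
Step 2: AADCC
Step 3: AAADCCC
Step 4: AAAADCCCC


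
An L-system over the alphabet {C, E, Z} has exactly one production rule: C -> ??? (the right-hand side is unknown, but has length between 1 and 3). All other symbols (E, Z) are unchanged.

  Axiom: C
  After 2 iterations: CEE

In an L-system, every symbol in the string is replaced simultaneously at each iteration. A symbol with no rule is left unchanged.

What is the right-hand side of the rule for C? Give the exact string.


Answer: CE

Derivation:
Trying C -> CE:
  Step 0: C
  Step 1: CE
  Step 2: CEE
Matches the given result.


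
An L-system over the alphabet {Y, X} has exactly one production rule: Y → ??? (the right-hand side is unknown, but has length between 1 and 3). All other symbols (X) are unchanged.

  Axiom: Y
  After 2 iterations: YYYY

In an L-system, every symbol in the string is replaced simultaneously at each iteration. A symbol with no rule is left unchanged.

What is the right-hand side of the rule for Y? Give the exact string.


Answer: YY

Derivation:
Trying Y → YY:
  Step 0: Y
  Step 1: YY
  Step 2: YYYY
Matches the given result.


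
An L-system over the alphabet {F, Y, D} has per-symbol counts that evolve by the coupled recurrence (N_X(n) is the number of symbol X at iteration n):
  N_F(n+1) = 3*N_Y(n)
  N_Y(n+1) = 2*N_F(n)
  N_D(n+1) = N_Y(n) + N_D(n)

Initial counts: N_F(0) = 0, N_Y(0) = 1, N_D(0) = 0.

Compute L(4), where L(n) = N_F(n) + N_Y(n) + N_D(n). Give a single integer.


Step 0: N_F=0, N_Y=1, N_D=0, L=1
Step 1: N_F=3, N_Y=0, N_D=1, L=4
Step 2: N_F=0, N_Y=6, N_D=1, L=7
Step 3: N_F=18, N_Y=0, N_D=7, L=25
Step 4: N_F=0, N_Y=36, N_D=7, L=43

Answer: 43


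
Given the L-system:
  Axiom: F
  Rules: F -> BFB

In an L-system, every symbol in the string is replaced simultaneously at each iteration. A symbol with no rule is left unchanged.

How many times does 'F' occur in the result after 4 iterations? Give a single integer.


Answer: 1

Derivation:
Step 0: F  (1 'F')
Step 1: BFB  (1 'F')
Step 2: BBFBB  (1 'F')
Step 3: BBBFBBB  (1 'F')
Step 4: BBBBFBBBB  (1 'F')


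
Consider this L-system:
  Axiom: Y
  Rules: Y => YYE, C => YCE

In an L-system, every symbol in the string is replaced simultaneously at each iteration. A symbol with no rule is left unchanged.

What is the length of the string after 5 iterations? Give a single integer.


Step 0: length = 1
Step 1: length = 3
Step 2: length = 7
Step 3: length = 15
Step 4: length = 31
Step 5: length = 63

Answer: 63


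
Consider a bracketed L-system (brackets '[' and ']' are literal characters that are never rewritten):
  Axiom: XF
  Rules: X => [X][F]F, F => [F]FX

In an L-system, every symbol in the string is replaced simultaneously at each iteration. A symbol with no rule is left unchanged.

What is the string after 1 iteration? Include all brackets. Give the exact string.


Step 0: XF
Step 1: [X][F]F[F]FX

Answer: [X][F]F[F]FX


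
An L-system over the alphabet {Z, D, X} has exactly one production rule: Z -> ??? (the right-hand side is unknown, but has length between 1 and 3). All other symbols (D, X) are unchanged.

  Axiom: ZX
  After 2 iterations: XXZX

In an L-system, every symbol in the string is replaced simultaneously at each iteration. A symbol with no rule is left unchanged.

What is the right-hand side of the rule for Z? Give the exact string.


Answer: XZ

Derivation:
Trying Z -> XZ:
  Step 0: ZX
  Step 1: XZX
  Step 2: XXZX
Matches the given result.


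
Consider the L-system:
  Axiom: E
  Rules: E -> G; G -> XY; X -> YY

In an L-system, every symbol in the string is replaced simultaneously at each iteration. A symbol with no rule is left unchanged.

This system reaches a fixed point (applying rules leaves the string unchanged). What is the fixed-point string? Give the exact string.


Step 0: E
Step 1: G
Step 2: XY
Step 3: YYY
Step 4: YYY  (unchanged — fixed point at step 3)

Answer: YYY


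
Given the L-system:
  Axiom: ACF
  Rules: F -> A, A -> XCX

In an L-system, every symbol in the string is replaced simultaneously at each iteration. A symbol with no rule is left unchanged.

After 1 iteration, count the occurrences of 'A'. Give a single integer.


Step 0: ACF  (1 'A')
Step 1: XCXCA  (1 'A')

Answer: 1


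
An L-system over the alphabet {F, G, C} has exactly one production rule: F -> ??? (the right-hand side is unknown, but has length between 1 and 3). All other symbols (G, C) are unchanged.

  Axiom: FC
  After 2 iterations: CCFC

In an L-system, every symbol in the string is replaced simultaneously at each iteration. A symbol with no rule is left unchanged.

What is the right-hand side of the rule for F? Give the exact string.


Answer: CF

Derivation:
Trying F -> CF:
  Step 0: FC
  Step 1: CFC
  Step 2: CCFC
Matches the given result.


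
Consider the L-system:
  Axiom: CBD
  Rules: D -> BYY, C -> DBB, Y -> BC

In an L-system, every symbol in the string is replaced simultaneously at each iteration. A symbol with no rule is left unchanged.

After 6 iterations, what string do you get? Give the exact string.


Answer: BBBBCBCBBBBBCBCBBBBBBBBBDBBBDBBBBBBBDBBBDBBBB

Derivation:
Step 0: CBD
Step 1: DBBBBYY
Step 2: BYYBBBBBCBC
Step 3: BBCBCBBBBBDBBBDBB
Step 4: BBDBBBDBBBBBBBBYYBBBBYYBB
Step 5: BBBYYBBBBYYBBBBBBBBBCBCBBBBBCBCBB
Step 6: BBBBCBCBBBBBCBCBBBBBBBBBDBBBDBBBBBBBDBBBDBBBB


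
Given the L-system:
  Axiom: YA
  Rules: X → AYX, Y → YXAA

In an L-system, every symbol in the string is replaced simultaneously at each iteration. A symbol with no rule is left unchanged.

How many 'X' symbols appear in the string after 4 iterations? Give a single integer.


Answer: 8

Derivation:
Step 0: YA  (0 'X')
Step 1: YXAAA  (1 'X')
Step 2: YXAAAYXAAA  (2 'X')
Step 3: YXAAAYXAAAYXAAAYXAAA  (4 'X')
Step 4: YXAAAYXAAAYXAAAYXAAAYXAAAYXAAAYXAAAYXAAA  (8 'X')


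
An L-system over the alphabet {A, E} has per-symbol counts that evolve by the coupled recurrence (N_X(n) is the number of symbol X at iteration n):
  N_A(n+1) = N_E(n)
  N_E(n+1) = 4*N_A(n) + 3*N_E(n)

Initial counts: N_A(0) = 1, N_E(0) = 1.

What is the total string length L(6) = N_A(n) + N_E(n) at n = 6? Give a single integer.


Step 0: N_A=1, N_E=1, L=2
Step 1: N_A=1, N_E=7, L=8
Step 2: N_A=7, N_E=25, L=32
Step 3: N_A=25, N_E=103, L=128
Step 4: N_A=103, N_E=409, L=512
Step 5: N_A=409, N_E=1639, L=2048
Step 6: N_A=1639, N_E=6553, L=8192

Answer: 8192


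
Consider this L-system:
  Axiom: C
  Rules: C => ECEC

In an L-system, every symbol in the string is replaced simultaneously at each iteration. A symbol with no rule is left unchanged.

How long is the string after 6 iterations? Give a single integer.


Step 0: length = 1
Step 1: length = 4
Step 2: length = 10
Step 3: length = 22
Step 4: length = 46
Step 5: length = 94
Step 6: length = 190

Answer: 190
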